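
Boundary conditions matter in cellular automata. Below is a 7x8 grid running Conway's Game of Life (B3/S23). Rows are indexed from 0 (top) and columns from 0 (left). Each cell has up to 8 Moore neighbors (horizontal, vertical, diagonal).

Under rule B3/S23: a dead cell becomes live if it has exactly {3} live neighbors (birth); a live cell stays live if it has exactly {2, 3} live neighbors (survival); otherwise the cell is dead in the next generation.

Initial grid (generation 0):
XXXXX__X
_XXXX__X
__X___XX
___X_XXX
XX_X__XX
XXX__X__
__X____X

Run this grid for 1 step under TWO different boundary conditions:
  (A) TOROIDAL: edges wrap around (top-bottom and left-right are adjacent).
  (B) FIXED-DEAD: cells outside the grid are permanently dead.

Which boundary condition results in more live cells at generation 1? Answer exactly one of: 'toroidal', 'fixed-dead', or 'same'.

Under TOROIDAL boundary, generation 1:
____X_XX
____XX__
_X______
_X_XXX__
___X____
___X____
____X_XX
Population = 15

Under FIXED-DEAD boundary, generation 1:
X___X___
X___XX_X
_X______
_X_XXX__
X__X___X
X__X___X
__X_____
Population = 18

Comparison: toroidal=15, fixed-dead=18 -> fixed-dead

Answer: fixed-dead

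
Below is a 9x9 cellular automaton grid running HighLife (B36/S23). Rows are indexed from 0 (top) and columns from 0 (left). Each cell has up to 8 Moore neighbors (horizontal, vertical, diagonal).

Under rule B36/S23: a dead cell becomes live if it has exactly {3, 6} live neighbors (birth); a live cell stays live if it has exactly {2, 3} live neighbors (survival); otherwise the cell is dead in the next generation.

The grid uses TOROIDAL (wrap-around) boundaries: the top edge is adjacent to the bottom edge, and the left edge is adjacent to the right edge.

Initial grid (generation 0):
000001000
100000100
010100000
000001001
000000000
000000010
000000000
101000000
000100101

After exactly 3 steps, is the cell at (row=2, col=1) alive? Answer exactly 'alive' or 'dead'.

Answer: dead

Derivation:
Simulating step by step:
Generation 0 (given above): 13 live cells
Generation 1: 4 live cells
000001110
000000000
100000000
000000000
000000000
000000000
000000000
000000000
000000000
Generation 2: 3 live cells
000000100
000000100
000000000
000000000
000000000
000000000
000000000
000000000
000000100
Generation 3: 3 live cells
000001110
000000000
000000000
000000000
000000000
000000000
000000000
000000000
000000000

Cell (2,1) at generation 3: 0 -> dead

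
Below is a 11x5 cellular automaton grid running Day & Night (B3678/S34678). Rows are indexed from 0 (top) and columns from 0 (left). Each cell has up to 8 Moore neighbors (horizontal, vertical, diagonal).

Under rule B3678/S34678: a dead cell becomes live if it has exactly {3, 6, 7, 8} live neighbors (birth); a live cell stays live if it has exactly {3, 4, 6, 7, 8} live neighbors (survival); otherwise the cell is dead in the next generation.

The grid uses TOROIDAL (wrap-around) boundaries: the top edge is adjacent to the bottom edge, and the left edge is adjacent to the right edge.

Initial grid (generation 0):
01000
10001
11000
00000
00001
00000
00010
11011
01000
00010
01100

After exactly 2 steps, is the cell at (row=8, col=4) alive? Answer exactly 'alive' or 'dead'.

Answer: alive

Derivation:
Simulating step by step:
Generation 0 (given above): 15 live cells
Generation 1: 13 live cells
01100
10000
10001
10000
00000
00000
10100
10001
00010
01000
00100
Generation 2: 16 live cells
01000
10001
11001
00001
00000
00000
01001
01011
10001
00100
00100

Cell (8,4) at generation 2: 1 -> alive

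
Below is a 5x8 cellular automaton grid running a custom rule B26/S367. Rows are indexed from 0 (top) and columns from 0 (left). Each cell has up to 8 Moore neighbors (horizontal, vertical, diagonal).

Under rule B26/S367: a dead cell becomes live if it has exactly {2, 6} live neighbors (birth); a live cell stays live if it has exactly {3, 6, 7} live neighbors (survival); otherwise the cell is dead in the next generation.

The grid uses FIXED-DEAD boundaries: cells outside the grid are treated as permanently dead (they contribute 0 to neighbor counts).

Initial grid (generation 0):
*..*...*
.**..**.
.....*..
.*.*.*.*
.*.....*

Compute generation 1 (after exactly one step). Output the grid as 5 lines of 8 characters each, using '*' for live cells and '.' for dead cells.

Answer: ....**..
*..*..**
*..*.*.*
*.......
*...*...

Derivation:
Simulating step by step:
Generation 0 (given above): 14 live cells
Generation 1: 13 live cells
(generation 1 grid is the final answer)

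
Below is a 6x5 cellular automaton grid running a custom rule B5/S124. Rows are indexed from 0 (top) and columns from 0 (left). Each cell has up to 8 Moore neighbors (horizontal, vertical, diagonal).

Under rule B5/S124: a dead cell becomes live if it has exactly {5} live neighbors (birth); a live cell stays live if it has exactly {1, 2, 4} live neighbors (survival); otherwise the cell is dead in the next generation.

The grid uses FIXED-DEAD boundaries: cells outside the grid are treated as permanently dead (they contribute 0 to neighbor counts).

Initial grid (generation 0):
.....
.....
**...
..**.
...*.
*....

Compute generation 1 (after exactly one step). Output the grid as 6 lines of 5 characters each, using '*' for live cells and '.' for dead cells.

Answer: .....
.....
**...
...*.
...*.
.....

Derivation:
Simulating step by step:
Generation 0 (given above): 6 live cells
Generation 1: 4 live cells
(generation 1 grid is the final answer)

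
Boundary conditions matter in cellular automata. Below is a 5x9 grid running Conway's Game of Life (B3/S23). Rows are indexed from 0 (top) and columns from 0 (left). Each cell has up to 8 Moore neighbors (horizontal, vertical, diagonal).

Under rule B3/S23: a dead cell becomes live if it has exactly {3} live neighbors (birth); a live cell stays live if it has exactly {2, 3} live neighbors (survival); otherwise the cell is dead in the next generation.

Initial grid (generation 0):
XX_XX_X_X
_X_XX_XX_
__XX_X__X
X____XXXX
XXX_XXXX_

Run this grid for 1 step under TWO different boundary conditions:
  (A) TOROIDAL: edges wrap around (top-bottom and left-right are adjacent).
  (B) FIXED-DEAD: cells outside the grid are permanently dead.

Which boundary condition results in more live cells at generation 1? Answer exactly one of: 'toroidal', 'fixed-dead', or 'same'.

Under TOROIDAL boundary, generation 1:
_________
_X____X__
_XXX_____
_________
__X______
Population = 6

Under FIXED-DEAD boundary, generation 1:
XX_XX_X__
XX____X_X
_XXX____X
X_______X
XX__X___X
Population = 19

Comparison: toroidal=6, fixed-dead=19 -> fixed-dead

Answer: fixed-dead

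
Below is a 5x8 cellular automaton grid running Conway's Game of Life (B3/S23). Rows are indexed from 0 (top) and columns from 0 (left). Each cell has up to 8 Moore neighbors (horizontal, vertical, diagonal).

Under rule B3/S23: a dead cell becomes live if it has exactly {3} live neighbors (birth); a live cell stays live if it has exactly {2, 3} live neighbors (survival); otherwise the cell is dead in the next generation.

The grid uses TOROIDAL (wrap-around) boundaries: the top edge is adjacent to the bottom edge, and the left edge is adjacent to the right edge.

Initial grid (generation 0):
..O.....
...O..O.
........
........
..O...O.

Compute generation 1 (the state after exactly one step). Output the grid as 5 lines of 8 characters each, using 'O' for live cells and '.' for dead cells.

Simulating step by step:
Generation 0 (given above): 5 live cells
Generation 1: 2 live cells
(generation 1 grid is the final answer)

Answer: ..OO....
........
........
........
........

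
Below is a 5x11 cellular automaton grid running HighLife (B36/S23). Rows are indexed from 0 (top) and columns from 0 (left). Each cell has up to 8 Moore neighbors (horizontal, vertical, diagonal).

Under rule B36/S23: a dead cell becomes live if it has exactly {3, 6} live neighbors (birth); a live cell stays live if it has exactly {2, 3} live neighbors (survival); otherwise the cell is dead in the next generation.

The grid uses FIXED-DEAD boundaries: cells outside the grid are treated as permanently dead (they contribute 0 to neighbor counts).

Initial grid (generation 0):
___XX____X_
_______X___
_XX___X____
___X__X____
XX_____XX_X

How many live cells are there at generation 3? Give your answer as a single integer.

Simulating step by step:
Generation 0 (given above): 14 live cells
Generation 1: 8 live cells
___________
__XX_______
__X___XX___
X_____X____
_______X___
Generation 2: 8 live cells
___________
__XX_______
_XXX__XX___
______X____
___________
Generation 3: 9 live cells
___________
_X_X_______
_X_X__XX___
__X___XX___
___________
Population at generation 3: 9

Answer: 9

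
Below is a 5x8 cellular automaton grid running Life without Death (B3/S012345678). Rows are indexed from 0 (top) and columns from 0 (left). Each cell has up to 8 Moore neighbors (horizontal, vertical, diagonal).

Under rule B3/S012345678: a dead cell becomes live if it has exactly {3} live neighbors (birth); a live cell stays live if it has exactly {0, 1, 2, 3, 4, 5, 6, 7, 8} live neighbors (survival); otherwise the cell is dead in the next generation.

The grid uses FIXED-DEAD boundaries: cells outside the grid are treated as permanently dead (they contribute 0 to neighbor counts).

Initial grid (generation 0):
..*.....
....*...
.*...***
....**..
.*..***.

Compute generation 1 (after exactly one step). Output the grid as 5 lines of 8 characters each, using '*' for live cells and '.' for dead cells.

Answer: ..*.....
....***.
.*...***
....**.*
.*..***.

Derivation:
Simulating step by step:
Generation 0 (given above): 12 live cells
Generation 1: 15 live cells
(generation 1 grid is the final answer)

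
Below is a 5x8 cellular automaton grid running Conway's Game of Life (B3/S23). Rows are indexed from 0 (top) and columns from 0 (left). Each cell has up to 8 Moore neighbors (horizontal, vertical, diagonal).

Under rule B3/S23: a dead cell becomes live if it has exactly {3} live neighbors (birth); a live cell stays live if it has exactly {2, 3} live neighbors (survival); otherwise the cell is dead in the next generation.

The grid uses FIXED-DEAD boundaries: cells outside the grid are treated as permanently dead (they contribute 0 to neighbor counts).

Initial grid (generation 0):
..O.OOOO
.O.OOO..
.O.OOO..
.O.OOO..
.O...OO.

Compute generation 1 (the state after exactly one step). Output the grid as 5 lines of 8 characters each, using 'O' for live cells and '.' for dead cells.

Answer: ..O...O.
.O......
OO....O.
OO.O....
..O..OO.

Derivation:
Simulating step by step:
Generation 0 (given above): 20 live cells
Generation 1: 12 live cells
(generation 1 grid is the final answer)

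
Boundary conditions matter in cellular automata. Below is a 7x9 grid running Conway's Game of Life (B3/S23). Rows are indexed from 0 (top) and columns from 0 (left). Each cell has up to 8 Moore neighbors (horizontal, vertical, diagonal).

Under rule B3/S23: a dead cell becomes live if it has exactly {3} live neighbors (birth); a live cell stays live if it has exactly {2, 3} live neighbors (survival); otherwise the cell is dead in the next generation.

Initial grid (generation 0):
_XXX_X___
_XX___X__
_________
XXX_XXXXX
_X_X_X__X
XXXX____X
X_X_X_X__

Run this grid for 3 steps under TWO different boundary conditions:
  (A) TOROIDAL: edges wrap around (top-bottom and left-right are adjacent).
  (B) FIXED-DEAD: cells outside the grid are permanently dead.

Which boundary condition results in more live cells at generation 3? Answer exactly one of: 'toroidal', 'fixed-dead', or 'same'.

Under TOROIDAL boundary, generation 3:
X_XXX____
X_XX_X_XX
_________
___X_X___
X_XX_X___
_X_____X_
X_____X__
Population = 20

Under FIXED-DEAD boundary, generation 3:
_________
XX__XXX__
________X
X__X_X__X
X__XXX__X
XX_______
_________
Population = 17

Comparison: toroidal=20, fixed-dead=17 -> toroidal

Answer: toroidal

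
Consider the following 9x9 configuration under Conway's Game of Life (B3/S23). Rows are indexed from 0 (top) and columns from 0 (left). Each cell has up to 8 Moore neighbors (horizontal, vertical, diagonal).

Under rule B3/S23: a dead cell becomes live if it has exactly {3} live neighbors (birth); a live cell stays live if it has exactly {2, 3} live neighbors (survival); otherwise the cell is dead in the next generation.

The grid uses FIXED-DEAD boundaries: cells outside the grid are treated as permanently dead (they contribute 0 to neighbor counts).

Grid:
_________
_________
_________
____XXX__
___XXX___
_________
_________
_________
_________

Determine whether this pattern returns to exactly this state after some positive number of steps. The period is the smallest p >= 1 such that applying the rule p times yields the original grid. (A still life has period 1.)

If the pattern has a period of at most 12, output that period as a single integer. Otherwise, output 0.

Simulating and comparing each generation to the original:
Gen 0 (original, given above): 6 live cells
Gen 1: 6 live cells, differs from original
Gen 2: 6 live cells, MATCHES original -> period = 2

Answer: 2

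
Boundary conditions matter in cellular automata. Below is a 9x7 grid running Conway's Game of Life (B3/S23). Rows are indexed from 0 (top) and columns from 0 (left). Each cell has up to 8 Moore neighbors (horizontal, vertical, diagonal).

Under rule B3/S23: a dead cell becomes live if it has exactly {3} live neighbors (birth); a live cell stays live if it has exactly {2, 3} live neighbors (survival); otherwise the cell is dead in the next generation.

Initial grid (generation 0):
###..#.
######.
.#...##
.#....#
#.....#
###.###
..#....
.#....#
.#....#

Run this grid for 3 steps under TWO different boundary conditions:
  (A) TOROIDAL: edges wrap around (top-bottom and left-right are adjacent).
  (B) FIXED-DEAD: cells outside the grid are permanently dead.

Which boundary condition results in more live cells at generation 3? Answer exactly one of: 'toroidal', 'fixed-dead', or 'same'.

Answer: same

Derivation:
Under TOROIDAL boundary, generation 3:
....#.#
...##..
...#...
.......
.#.#...
.#..#..
.#..#..
..####.
#.##..#
Population = 19

Under FIXED-DEAD boundary, generation 3:
.......
.......
..##.#.
#....##
#.##...
#......
#.#...#
.#####.
..#....
Population = 19

Comparison: toroidal=19, fixed-dead=19 -> same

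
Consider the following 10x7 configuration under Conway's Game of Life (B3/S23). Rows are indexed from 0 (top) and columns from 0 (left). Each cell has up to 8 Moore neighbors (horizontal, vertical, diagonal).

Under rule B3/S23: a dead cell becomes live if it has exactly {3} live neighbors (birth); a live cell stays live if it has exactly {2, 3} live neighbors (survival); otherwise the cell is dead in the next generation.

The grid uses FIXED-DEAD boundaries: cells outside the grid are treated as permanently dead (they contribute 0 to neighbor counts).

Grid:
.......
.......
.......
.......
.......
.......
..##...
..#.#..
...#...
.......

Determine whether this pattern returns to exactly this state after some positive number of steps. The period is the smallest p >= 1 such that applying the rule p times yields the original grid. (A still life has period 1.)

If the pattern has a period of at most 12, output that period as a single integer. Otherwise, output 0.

Answer: 1

Derivation:
Simulating and comparing each generation to the original:
Gen 0 (original, given above): 5 live cells
Gen 1: 5 live cells, MATCHES original -> period = 1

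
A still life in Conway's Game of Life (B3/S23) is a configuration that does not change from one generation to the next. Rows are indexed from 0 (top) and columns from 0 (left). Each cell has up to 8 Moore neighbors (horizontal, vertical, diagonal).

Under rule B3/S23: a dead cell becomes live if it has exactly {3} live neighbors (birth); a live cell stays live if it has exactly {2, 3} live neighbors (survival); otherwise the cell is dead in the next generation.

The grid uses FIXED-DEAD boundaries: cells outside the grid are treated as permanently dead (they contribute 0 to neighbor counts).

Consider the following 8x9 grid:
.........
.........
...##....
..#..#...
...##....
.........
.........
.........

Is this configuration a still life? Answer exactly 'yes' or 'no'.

Compute generation 1 and compare to generation 0 (given above):
Generation 1:
.........
.........
...##....
..#..#...
...##....
.........
.........
.........
The grids are IDENTICAL -> still life.

Answer: yes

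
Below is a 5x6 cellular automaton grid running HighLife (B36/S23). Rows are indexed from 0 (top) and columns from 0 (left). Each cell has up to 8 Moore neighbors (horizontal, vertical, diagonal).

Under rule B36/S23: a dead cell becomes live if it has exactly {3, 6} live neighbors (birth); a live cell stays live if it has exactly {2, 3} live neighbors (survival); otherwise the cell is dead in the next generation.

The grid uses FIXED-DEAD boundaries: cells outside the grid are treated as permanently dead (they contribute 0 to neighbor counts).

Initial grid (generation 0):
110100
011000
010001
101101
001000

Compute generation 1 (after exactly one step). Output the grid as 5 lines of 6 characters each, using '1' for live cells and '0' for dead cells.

Answer: 110000
000000
100110
001110
011100

Derivation:
Simulating step by step:
Generation 0 (given above): 12 live cells
Generation 1: 11 live cells
(generation 1 grid is the final answer)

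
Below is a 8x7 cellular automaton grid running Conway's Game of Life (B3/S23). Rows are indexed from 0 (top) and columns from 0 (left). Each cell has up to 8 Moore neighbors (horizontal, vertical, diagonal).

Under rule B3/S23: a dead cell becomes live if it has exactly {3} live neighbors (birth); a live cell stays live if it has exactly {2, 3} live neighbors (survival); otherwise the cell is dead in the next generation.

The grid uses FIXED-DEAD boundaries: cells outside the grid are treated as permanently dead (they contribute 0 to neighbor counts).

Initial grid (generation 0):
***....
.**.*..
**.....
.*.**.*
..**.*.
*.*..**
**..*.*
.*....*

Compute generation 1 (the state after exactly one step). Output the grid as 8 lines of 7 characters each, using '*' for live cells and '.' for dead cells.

Answer: *.**...
...*...
*...**.
**.***.
.......
*.*...*
*.*...*
**...*.

Derivation:
Simulating step by step:
Generation 0 (given above): 25 live cells
Generation 1: 21 live cells
(generation 1 grid is the final answer)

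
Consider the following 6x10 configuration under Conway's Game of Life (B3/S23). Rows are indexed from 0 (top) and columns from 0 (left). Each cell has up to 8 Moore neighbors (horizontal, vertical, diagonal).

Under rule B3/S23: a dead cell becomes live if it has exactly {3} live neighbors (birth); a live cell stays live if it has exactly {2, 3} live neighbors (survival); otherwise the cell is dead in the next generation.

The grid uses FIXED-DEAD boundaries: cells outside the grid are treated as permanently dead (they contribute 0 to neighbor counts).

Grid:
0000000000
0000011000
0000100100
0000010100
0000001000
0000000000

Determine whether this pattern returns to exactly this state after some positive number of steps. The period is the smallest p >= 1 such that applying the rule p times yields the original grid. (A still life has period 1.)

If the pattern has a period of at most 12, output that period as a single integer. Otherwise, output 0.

Answer: 1

Derivation:
Simulating and comparing each generation to the original:
Gen 0 (original, given above): 7 live cells
Gen 1: 7 live cells, MATCHES original -> period = 1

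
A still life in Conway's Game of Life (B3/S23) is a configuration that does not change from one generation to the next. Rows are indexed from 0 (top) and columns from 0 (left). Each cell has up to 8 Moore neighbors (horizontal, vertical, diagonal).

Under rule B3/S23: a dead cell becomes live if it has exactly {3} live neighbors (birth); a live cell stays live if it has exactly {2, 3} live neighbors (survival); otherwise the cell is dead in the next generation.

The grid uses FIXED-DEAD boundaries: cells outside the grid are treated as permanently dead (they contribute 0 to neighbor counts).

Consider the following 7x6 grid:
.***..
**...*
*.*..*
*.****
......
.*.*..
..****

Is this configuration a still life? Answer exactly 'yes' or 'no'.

Compute generation 1 and compare to generation 0 (given above):
Generation 1:
***...
*..**.
*.*..*
..****
.*....
...*..
..***.
Cell (0,0) differs: gen0=0 vs gen1=1 -> NOT a still life.

Answer: no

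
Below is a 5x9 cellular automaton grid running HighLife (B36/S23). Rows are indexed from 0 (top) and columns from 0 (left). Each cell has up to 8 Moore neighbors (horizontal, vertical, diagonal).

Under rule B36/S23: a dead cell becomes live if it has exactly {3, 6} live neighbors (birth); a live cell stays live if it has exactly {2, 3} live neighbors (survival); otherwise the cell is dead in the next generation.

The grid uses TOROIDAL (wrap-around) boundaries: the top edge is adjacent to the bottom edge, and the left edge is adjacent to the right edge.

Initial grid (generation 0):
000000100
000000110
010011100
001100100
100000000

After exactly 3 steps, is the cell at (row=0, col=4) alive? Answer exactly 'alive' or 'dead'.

Simulating step by step:
Generation 0 (given above): 11 live cells
Generation 1: 11 live cells
000000110
000000010
001110000
011110100
000000000
Generation 2: 16 live cells
000000110
000100110
010011000
010011000
001101110
Generation 3: 12 live cells
001110001
000010010
001100000
010000000
001100010

Cell (0,4) at generation 3: 1 -> alive

Answer: alive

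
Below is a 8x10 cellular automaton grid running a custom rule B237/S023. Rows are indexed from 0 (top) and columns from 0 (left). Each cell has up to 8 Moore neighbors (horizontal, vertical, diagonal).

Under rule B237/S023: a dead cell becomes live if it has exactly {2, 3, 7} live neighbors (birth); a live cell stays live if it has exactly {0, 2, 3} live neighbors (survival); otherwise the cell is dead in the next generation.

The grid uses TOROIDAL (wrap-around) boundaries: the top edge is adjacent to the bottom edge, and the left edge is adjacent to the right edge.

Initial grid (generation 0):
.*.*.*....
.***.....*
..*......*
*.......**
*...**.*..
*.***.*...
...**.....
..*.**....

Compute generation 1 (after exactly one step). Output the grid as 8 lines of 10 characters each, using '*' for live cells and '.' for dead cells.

Answer: **...**...
.*.**...*.
..**......
**.******.
*.*.*****.
.**...**.*
.*....*...
.**..**...

Derivation:
Simulating step by step:
Generation 0 (given above): 26 live cells
Generation 1: 36 live cells
(generation 1 grid is the final answer)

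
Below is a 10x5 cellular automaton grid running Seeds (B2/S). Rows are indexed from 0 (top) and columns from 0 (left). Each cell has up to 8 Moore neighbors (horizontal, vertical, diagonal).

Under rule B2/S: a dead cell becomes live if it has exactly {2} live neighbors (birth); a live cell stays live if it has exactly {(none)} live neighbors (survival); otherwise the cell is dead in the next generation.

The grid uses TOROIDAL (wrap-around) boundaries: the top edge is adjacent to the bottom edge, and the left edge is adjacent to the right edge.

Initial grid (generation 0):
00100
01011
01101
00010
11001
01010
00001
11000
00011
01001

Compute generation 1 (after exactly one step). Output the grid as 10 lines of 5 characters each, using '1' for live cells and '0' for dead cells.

Answer: 00000
00000
00000
00000
00000
00000
00010
00100
00000
00000

Derivation:
Simulating step by step:
Generation 0 (given above): 20 live cells
Generation 1: 2 live cells
(generation 1 grid is the final answer)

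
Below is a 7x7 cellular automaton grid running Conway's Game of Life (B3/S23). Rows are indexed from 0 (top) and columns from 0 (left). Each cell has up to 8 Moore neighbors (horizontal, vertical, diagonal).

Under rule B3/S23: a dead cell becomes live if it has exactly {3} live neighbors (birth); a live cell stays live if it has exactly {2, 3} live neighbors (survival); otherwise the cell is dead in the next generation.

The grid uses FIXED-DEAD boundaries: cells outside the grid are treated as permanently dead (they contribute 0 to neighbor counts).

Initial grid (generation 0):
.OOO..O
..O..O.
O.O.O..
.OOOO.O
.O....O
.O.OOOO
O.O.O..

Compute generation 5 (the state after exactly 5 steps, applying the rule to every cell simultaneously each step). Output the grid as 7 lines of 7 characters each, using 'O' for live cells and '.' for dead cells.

Answer: ....OO.
..O..O.
..OO.O.
O...O..
.OO..O.
..OOO..
....O..

Derivation:
Simulating step by step:
Generation 0 (given above): 24 live cells
Generation 1: 19 live cells
.OOO...
....OO.
....O..
O...O..
OO....O
OO.OO.O
.OO.O..
Generation 2: 21 live cells
..OOO..
..O.OO.
...OO..
OO...O.
..OOO..
...OO..
OOO.OO.
Generation 3: 17 live cells
..O.OO.
..O..O.
.OOO...
.O...O.
.OO..O.
.......
.OO.OO.
Generation 4: 15 live cells
...OOO.
.....O.
.O.OO..
O..OO..
.OO....
...OOO.
.......
Generation 5: 16 live cells
(generation 5 grid is the final answer)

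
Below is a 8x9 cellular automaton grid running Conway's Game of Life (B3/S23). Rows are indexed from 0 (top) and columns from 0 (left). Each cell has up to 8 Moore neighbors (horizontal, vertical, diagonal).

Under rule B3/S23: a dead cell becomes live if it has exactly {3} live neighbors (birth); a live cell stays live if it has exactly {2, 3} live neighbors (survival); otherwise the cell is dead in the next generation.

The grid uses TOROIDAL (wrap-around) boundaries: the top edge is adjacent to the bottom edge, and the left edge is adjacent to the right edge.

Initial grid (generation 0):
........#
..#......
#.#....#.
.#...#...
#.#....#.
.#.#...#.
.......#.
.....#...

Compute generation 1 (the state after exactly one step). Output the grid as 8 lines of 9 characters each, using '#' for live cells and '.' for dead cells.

Answer: .........
.#......#
..#......
#.#...#..
#.#...#.#
.##...##.
......#..
.........

Derivation:
Simulating step by step:
Generation 0 (given above): 15 live cells
Generation 1: 15 live cells
(generation 1 grid is the final answer)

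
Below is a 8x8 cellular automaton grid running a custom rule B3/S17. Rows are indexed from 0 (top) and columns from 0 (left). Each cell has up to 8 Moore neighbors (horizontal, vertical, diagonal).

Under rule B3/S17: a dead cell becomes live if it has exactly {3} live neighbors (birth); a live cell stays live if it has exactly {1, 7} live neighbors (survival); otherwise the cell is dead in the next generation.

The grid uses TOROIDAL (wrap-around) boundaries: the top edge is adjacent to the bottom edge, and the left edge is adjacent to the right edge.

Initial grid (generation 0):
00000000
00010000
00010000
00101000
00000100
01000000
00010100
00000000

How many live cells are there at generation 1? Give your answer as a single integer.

Simulating step by step:
Generation 0 (given above): 8 live cells
Generation 1: 7 live cells
00000000
00010000
00101000
00110000
00000100
00001000
00000000
00000000
Population at generation 1: 7

Answer: 7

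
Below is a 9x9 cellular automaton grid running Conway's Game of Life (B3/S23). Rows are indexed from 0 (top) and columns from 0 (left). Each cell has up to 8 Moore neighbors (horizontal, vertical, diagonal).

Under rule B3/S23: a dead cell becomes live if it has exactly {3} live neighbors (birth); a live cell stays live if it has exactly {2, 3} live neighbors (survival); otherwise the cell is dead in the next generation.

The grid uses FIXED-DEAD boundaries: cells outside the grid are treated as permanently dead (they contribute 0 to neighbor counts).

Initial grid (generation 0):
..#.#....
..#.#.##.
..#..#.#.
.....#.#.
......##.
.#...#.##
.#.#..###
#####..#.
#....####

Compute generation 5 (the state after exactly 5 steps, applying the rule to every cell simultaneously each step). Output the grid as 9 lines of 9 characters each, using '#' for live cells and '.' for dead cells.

Answer: ......#..
......#..
.....#...
..##.###.
.......#.
..###....
..#......
.#..##.#.
.#######.

Derivation:
Simulating step by step:
Generation 0 (given above): 33 live cells
Generation 1: 30 live cells
.....#...
.##.#.##.
...###.##
.....#.##
.....#...
..#..#...
...#.#...
#..##....
#.#######
Generation 2: 24 live cells
.....##..
..#....##
..##.....
.....#.##
....##...
.....##..
..##.#...
.#.....#.
.##..###.
Generation 3: 28 live cells
......##.
..##..##.
..##..#..
...#.##..
....#..#.
...#..#..
..#.##...
.#.###.#.
.##...##.
Generation 4: 25 live cells
......##.
..##.#...
.........
..##.###.
...##..#.
...#..#..
..#......
.#.....#.
.#######.
Generation 5: 24 live cells
(generation 5 grid is the final answer)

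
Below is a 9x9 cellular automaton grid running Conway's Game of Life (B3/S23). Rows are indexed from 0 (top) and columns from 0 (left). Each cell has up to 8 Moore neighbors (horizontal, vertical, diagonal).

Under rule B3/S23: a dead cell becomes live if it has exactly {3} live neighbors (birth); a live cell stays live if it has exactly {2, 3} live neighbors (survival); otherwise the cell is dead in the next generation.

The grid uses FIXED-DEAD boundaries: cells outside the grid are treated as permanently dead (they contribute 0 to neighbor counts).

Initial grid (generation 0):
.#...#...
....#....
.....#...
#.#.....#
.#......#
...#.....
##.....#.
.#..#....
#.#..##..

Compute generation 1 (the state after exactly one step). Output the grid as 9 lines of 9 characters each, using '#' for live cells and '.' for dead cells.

Answer: .........
....##...
.........
.#.......
.##......
###......
###......
..#..##..
.#...#...

Derivation:
Simulating step by step:
Generation 0 (given above): 19 live cells
Generation 1: 16 live cells
(generation 1 grid is the final answer)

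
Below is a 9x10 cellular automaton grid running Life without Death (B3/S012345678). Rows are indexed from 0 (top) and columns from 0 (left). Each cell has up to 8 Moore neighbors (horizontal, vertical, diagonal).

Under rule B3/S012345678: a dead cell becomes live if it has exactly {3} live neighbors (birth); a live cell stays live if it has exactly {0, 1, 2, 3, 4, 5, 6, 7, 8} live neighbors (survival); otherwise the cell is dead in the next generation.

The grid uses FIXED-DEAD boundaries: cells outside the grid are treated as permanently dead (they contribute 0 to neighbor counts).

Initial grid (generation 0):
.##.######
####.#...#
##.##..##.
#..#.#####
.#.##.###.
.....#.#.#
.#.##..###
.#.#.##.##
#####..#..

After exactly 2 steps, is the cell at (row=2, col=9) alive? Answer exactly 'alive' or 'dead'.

Simulating step by step:
Generation 0 (given above): 54 live cells
Generation 1: 59 live cells
###.######
####.#...#
##.##..##.
#..#.#####
.####.###.
.....#.#.#
.#.##..###
.#.#.##.##
#########.
Generation 2: 61 live cells
###.######
####.#...#
##.##..##.
#..#.#####
.####.###.
.#...#.#.#
.#.##..###
.#.#.##.##
##########

Cell (2,9) at generation 2: 0 -> dead

Answer: dead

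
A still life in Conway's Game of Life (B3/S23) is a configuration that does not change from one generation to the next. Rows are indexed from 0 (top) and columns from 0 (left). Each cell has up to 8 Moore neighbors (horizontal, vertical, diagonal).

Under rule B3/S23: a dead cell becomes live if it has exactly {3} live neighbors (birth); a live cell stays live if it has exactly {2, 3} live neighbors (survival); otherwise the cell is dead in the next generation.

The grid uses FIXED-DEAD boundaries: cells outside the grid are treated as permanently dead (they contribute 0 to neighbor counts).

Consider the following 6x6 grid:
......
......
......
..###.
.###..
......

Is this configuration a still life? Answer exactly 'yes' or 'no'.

Compute generation 1 and compare to generation 0 (given above):
Generation 1:
......
......
...#..
.#..#.
.#..#.
..#...
Cell (2,3) differs: gen0=0 vs gen1=1 -> NOT a still life.

Answer: no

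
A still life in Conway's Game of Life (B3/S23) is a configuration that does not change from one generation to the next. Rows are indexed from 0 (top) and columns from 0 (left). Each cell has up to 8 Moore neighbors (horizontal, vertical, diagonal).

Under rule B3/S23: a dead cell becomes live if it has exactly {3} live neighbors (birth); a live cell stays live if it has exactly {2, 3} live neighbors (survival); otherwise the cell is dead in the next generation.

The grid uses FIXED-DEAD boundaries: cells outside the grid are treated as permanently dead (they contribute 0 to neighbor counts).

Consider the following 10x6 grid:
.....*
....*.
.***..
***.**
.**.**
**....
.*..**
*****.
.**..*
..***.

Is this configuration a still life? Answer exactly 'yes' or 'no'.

Compute generation 1 and compare to generation 0 (given above):
Generation 1:
......
..***.
*....*
*....*
....**
*..*..
....**
*.....
*....*
.****.
Cell (0,5) differs: gen0=1 vs gen1=0 -> NOT a still life.

Answer: no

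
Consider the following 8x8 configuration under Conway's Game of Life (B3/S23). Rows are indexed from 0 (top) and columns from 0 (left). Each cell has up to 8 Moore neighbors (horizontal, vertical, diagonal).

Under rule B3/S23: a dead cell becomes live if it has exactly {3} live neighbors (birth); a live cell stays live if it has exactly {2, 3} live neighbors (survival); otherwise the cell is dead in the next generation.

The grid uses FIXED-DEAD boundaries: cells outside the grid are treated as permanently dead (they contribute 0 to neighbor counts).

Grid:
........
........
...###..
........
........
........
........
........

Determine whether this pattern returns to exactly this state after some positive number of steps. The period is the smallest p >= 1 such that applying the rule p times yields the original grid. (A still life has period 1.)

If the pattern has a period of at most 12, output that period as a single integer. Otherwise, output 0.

Answer: 2

Derivation:
Simulating and comparing each generation to the original:
Gen 0 (original, given above): 3 live cells
Gen 1: 3 live cells, differs from original
Gen 2: 3 live cells, MATCHES original -> period = 2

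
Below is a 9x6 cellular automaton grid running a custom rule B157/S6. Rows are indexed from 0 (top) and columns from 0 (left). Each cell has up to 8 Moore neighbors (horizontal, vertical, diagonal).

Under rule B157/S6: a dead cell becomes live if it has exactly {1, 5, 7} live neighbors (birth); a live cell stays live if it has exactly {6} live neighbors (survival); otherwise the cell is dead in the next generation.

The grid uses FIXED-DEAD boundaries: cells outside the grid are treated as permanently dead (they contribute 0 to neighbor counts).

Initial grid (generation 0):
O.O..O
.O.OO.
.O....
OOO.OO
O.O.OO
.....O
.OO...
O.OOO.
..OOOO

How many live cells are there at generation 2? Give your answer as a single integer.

Simulating step by step:
Generation 0 (given above): 27 live cells
Generation 1: 5 live cells
......
......
..O...
......
.O....
......
......
.O.O..
O.....
Generation 2: 19 live cells
......
.OOO..
.O.O..
O..O..
O.O...
OOO...
OO.OO.
....O.
...OO.
Population at generation 2: 19

Answer: 19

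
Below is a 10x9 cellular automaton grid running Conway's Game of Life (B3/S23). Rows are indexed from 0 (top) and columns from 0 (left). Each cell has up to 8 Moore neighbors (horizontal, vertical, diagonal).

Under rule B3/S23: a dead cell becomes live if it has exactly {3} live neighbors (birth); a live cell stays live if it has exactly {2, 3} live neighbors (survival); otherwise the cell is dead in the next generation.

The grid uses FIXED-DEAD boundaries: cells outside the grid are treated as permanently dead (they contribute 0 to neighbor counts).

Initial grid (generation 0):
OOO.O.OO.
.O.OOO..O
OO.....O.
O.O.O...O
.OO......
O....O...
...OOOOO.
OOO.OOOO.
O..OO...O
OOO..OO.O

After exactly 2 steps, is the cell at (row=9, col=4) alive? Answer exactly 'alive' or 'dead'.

Simulating step by step:
Generation 0 (given above): 44 live cells
Generation 1: 40 live cells
OOO.O.OO.
...OOO..O
O....O.OO
O.OO.....
O.OO.....
.OOO.O...
O.OO...O.
OOO.....O
........O
OOOOOO.O.
Generation 2: 35 live cells
.OO.O.OO.
O.OO....O
.OO..OOOO
O.OOO....
O........
O........
O...O....
O.OO...OO
....O..OO
.OOOO....

Cell (9,4) at generation 2: 1 -> alive

Answer: alive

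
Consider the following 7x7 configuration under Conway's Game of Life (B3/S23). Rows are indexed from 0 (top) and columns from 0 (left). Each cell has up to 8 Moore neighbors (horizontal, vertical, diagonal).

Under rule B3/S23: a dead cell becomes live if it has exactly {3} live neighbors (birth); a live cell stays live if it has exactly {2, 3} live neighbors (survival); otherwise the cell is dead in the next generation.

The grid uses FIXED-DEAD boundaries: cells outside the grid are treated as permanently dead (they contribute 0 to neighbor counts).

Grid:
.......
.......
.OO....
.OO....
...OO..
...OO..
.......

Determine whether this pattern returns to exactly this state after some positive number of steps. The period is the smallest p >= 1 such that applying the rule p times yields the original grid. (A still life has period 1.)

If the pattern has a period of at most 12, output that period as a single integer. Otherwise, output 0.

Simulating and comparing each generation to the original:
Gen 0 (original, given above): 8 live cells
Gen 1: 6 live cells, differs from original
Gen 2: 8 live cells, MATCHES original -> period = 2

Answer: 2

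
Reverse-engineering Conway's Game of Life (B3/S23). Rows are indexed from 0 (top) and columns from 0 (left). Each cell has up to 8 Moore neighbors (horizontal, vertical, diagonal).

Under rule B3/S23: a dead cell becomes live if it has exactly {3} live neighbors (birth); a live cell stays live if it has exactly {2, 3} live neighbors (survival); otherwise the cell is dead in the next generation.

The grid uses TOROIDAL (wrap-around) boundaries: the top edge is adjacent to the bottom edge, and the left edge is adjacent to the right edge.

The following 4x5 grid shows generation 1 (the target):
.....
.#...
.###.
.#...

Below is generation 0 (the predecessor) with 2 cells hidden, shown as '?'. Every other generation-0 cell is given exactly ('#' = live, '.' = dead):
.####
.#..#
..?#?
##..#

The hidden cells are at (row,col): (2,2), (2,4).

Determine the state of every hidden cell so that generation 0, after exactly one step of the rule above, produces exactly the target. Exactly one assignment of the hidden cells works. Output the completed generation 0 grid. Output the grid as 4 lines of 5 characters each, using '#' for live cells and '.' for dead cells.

Answer: .####
.#..#
...##
##..#

Derivation:
Hidden generation-0 cells (in order): (2,2), (2,4).
A hidden cell only influences target cells in its own 3x3 neighborhood. Try each of the 2^2 = 4 assignments, step the completed generation 0 forward once under B3/S23, and compare with the target:
  (2,2)=. (2,4)=. -> step gives (1,4)='#' but target has '.' -> reject
  (2,2)=. (2,4)=# -> step reproduces the target at every cell -> ACCEPT
  (2,2)=# (2,4)=. -> step gives (1,4)='#' but target has '.' -> reject
  (2,2)=# (2,4)=# -> step gives (2,1)='.' but target has '#' -> reject
Unique solution: (2,2)=dead, (2,4)=live.
Check: live-neighbor counts of every cell in the completed generation 0:
74444
52564
63334
53565
Applying B3/S23 to generation 0 with these counts gives:
.....
.#...
.###.
.#...
which matches the target exactly.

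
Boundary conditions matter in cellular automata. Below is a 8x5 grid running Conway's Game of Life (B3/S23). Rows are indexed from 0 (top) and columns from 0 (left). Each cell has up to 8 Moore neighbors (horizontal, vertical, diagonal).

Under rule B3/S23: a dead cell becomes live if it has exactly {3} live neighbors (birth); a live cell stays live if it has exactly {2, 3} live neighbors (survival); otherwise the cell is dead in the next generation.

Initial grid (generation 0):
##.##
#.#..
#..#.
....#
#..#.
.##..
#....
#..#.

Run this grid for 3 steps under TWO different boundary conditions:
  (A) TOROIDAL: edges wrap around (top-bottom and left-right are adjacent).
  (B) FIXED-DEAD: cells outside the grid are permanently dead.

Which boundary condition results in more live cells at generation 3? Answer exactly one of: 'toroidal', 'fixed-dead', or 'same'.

Under TOROIDAL boundary, generation 3:
#...#
.#...
##.#.
.....
.....
.....
.....
..#..
Population = 7

Under FIXED-DEAD boundary, generation 3:
.#.#.
#.##.
##...
##...
##...
#....
.#...
.....
Population = 13

Comparison: toroidal=7, fixed-dead=13 -> fixed-dead

Answer: fixed-dead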